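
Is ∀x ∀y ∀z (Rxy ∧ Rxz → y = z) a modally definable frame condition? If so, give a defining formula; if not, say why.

This is a Sahlqvist condition; the CD axiom ◇r → □r defines it.

Definable; ◇r → □r defines it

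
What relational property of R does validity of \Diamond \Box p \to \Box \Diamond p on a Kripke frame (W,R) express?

convergence: \forall x \forall y \forall z (Rxy \wedge Rxz \to \exists w (Ryw \wedge Rzw))

Suppose ◇□p→□◇p is valid. Take Rxy, Rxz and set V(p)={w : Ryw}. Then □p at y so ◇□p at x, so □◇p at x, so ◇p at z, giving w with Rzw and Ryw.
Conversely, on a frame with convergence the schema holds at every world under every valuation.
Frame condition: \forall x \forall y \forall z (Rxy \wedge Rxz \to \exists w (Ryw \wedge Rzw)).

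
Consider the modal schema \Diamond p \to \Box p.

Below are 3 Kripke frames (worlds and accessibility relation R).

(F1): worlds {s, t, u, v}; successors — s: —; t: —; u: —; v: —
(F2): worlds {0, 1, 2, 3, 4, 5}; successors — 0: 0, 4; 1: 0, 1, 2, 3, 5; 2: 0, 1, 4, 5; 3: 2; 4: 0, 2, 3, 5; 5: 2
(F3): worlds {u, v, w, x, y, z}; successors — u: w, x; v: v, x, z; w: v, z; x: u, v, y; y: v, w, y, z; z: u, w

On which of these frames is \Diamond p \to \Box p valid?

(F1)

The schema corresponds to partial functionality: \forall x \forall y \forall z (Rxy \wedge Rxz \to y = z).
(F1): condition met.
(F2): fails — 0 sees both 0 and 4.
(F3): fails — u sees both w and x.
Valid on: (F1).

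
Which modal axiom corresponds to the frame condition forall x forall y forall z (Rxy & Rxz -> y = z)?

◇q → □q

The condition is partial functionality. The CD schema ◇q → □q defines it.
Suppose ◇q→□q is valid. Take Rxy, Rxz and set V(q)={y}. Then ◇q at x, so □q at x, so q at z, i.e. z=y.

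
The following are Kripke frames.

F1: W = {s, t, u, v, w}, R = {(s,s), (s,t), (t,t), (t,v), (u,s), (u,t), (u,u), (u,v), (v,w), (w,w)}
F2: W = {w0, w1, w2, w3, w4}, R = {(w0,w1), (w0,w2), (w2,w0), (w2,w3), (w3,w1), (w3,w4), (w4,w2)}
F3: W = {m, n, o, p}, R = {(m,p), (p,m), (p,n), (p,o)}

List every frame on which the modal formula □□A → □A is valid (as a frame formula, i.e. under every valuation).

F1

This is the axiom for density; its first-order frame correspondent is ∀x ∀y (Rxy → ∃z (Rxz ∧ Rzy)).
F1: ✓.
F2: fails — Rw3w1 but no z with Rw3z and Rzw1.
F3: fails — Rpm but no z with Rpz and Rzm.
Valid on: F1.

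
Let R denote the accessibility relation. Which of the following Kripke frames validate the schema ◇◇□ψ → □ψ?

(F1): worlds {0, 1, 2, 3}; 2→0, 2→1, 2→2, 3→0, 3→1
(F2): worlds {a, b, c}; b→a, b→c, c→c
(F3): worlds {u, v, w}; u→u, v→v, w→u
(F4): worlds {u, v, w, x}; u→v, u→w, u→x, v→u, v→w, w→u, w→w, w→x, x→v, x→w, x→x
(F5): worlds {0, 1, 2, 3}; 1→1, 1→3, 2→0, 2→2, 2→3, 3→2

(F3)

Frame correspondent (Sahlqvist): ∀x ∀y ∀z ((xR²y ∧ xRz) → ∃w (yRw ∧ z = w)) — i.e. a generalized confluence (Geach) condition.
(F1): fails — 2R²0, 2R0 but no w with 0Rw and 0=w.
(F2): fails — bR²c, bRa but no w with cRw and a=w.
(F3): condition met.
(F4): fails — uR²v, uRv but no t with vRt and v=t.
(F5): fails — 1R²2, 1R1 but no w with 2Rw and 1=w.
Valid on: (F3).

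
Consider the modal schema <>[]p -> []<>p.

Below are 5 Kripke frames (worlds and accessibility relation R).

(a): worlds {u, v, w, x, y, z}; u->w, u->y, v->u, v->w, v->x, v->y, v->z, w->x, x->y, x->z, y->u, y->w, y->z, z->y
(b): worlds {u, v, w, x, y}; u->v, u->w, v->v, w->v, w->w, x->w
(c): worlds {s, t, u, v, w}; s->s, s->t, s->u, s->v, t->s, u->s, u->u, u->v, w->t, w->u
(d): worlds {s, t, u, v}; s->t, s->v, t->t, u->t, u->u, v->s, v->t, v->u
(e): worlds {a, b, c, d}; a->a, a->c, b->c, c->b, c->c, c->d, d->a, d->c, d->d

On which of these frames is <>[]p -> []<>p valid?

(b), (d), (e)

Frame correspondent (Sahlqvist): forall x forall y forall z (Rxy & Rxz -> exists w (Ryw & Rzw)) — i.e. convergence.
(a): fails — Ruw and Ruy but w and y have no common successor.
(b): condition met.
(c): fails — Rsv and Rsv but v and v have no common successor.
(d): condition met.
(e): condition met.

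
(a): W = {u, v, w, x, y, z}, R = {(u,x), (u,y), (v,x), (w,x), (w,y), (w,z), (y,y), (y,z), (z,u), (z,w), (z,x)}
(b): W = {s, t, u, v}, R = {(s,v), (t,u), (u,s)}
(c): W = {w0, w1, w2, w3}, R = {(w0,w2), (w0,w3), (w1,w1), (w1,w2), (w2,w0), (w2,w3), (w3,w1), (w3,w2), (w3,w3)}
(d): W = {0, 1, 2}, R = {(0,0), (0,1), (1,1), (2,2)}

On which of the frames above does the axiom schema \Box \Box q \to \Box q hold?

(d)

Frame correspondent (Sahlqvist): \forall x \forall y (Rxy \to \exists z (Rxz \wedge Rzy)) — i.e. density.
(a): fails — Rvx but no t with Rvt and Rtx.
(b): fails — Rus but no z with Ruz and Rzs.
(c): fails — Rw2w0 but no z with Rw2z and Rzw0.
(d): holds.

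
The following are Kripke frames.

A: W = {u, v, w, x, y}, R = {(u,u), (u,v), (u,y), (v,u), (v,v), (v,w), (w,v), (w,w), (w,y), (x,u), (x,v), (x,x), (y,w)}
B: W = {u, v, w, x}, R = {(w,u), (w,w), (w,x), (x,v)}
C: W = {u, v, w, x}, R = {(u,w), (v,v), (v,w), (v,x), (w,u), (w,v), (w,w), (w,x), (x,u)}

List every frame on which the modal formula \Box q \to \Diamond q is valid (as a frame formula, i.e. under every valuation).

The schema corresponds to seriality: \forall x \exists y Rxy.
A: condition met.
B: fails — world u has no successor.
C: condition met.
Valid on: A, C.

A, C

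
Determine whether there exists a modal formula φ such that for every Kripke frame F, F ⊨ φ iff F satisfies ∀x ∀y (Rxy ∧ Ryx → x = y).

Not modally definable

Any modally definable frame class is closed under surjective bounded morphisms.
The 6-cycle (worlds s,t,u,v,w,x with s→t→u→v→w→x→s) is antisymmetric. Sending even-indexed worlds to a and odd-indexed worlds to b is a surjective bounded morphism onto the two-world frame with a↔b, which is not antisymmetric.
Hence antisymmetry is not modally definable.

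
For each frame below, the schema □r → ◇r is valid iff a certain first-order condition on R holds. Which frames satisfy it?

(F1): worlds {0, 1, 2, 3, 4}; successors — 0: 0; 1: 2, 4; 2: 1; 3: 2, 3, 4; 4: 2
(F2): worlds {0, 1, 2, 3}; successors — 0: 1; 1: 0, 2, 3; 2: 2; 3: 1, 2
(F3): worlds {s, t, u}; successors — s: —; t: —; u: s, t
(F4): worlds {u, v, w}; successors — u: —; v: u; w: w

(F1), (F2)

Frame correspondent (Sahlqvist): ∀x ∃y Rxy — i.e. seriality.
(F1): ✓.
(F2): ✓.
(F3): fails — world s has no successor.
(F4): fails — world u has no successor.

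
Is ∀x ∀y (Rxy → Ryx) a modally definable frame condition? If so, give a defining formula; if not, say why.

This is a Sahlqvist condition; the B axiom p → □◇p defines it.
Suppose p→□◇p is valid. Take Rxy and set V(p)={x}. Then p at x, so □◇p at x, so ◇p at y, so some z with Ryz has p; z=x, i.e. Ryx.

Yes, by p → □◇p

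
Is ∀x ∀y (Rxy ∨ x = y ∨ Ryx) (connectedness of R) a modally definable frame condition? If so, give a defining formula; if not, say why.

Modal frame validity is preserved under disjoint unions.
Take 3 disjoint single-world reflexive frames: each is trivially connected, but their disjoint union has 3 worlds with no edge between distinct components, so it is not connected.
So no modal formula (or set of formulas) defines exactly the connected frames.

Not modally definable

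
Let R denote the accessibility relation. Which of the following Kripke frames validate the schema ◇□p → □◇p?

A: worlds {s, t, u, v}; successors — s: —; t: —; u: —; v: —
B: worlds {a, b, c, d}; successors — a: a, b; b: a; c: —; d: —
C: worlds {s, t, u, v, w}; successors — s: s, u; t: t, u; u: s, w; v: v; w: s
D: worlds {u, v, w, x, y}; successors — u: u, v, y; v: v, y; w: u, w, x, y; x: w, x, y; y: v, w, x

A, B, D

This is the axiom for convergence; its first-order frame correspondent is ∀x ∀y ∀z (Rxy ∧ Rxz → ∃w (Ryw ∧ Rzw)).
A: ✓.
B: ✓.
C: fails — Rtt and Rtu but t and u have no common successor.
D: ✓.
Valid on: A, B, D.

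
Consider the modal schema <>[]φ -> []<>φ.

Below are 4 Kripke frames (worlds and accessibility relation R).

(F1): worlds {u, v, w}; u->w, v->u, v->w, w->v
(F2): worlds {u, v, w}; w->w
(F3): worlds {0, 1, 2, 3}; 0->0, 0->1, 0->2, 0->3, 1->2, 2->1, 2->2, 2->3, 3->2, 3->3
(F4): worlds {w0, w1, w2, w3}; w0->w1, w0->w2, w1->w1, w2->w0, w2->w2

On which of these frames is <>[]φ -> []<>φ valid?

The schema corresponds to convergence: forall x forall y forall z (Rxy & Rxz -> exists w (Ryw & Rzw)).
(F1): fails — Rvu and Rvw but u and w have no common successor.
(F2): satisfies the condition.
(F3): satisfies the condition.
(F4): fails — Rw0w1 and Rw0w2 but w1 and w2 have no common successor.
Valid on: (F2), (F3).

(F2), (F3)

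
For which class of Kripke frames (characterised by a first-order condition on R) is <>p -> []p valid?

Partial functionality

This schema is the CD axiom.
Its frame correspondent is partial functionality — forall x forall y forall z (Rxy & Rxz -> y = z).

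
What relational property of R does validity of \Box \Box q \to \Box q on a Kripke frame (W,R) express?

Suppose □□q→□q is valid. Take Rxy and set V(q)={w : xR²w}. Then □□q at x, so □q at x, so q at y, i.e. ∃z(Rxz∧Rzy).

density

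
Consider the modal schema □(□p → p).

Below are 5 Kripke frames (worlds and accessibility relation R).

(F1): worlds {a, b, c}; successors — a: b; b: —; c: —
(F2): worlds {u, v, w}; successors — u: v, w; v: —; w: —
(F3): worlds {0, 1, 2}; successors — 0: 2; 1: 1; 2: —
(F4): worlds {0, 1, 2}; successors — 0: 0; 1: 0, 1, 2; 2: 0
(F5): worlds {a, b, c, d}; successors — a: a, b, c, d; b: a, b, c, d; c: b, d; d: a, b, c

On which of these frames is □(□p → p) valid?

This is the axiom for shift-reflexivity; its first-order frame correspondent is ∀x ∀y (Rxy → Ryy).
(F1): fails — Rab but not Rbb.
(F2): fails — Ruv but not Rvv.
(F3): fails — R02 but not R22.
(F4): fails — R12 but not R22.
(F5): fails — Rbc but not Rcc.

none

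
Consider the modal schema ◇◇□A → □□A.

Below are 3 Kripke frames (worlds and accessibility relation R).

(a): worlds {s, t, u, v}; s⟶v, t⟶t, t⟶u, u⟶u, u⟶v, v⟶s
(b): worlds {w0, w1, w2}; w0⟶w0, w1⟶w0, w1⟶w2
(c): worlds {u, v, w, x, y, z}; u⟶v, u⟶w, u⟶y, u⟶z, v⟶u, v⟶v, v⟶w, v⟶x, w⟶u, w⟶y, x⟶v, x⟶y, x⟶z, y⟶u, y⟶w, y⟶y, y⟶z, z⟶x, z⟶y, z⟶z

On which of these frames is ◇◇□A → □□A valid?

(b)

This is the axiom for a generalized confluence (Geach) condition; its first-order frame correspondent is ∀x ∀y ∀z ((xR²y ∧ xR²z) → ∃w (yRw ∧ z = w)).
(a): fails — sR²s, sR²s but no w with sRw and s=w.
(b): condition met.
(c): fails — uR²u, uR²u but no t with uRt and u=t.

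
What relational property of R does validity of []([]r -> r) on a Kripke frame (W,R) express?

Shift-reflexivity

This is the T□ axiom.
Its frame correspondent is shift-reflexivity — forall x forall y (Rxy -> Ryy).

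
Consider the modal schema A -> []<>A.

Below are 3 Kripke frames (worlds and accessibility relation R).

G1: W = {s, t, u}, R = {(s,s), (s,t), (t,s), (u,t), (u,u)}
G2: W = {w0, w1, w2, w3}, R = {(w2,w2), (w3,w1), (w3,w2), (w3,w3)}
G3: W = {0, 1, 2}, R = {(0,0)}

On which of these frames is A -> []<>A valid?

This is the axiom for symmetry; its first-order frame correspondent is forall x forall y (Rxy -> Ryx).
G1: fails — Rut but not Rtu.
G2: fails — Rw3w1 but not Rw1w3.
G3: ✓.
Valid on: G3.

G3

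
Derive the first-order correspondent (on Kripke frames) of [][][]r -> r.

forall x exists w (x R^3 w & x = w)

This is a Sahlqvist (Geach-type) schema ◇^0□^3r → □^0◇^0r.
First-order correspondent: forall x exists w (x R^3 w & x = w).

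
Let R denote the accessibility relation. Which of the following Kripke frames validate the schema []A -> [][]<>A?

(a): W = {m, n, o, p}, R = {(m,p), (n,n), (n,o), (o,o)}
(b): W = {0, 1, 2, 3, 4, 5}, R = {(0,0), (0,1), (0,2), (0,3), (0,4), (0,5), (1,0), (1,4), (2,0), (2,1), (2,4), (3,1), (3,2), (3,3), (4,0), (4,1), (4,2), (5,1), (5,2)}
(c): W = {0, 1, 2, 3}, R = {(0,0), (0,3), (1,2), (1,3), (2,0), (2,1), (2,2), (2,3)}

The schema corresponds to a generalized confluence (Geach) condition: forall x forall z (x R^2 z -> exists w (xRw & zRw)).
(a): holds.
(b): fails — 1R²3 but no w with 1Rw and 3Rw.
(c): fails — 0R²3 but no w with 0Rw and 3Rw.

(a)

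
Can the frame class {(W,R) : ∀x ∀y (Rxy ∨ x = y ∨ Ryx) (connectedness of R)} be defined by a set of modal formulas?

No

Any modally definable frame class is closed under disjoint unions.
Take 2 disjoint single-world reflexive frames: each is trivially connected, but their disjoint union has 2 worlds with no edge between distinct components, so it is not connected.
Hence connectedness of R is not modally definable.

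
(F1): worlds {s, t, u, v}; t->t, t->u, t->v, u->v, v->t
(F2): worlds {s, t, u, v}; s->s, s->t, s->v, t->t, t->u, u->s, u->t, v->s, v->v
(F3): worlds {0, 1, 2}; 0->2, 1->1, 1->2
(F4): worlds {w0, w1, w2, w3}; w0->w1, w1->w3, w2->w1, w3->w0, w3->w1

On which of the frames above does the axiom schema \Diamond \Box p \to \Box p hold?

The schema corresponds to the Euclidean property: \forall x \forall y \forall z (Rxy \wedge Rxz \to Ryz).
(F1): fails — Rtv and Rtv but not Rvv.
(F2): fails — Rsv and Rst but not Rvt.
(F3): fails — R02 and R02 but not R22.
(F4): fails — Rw0w1 and Rw0w1 but not Rw1w1.
Valid on no frame.

none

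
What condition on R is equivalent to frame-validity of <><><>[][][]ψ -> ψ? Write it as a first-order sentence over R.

forall x forall y (x R^3 y -> exists w (y R^3 w & x = w))

This is a Sahlqvist (Geach-type) schema ◇^3□^3ψ → □^0◇^0ψ.
First-order correspondent: forall x forall y (x R^3 y -> exists w (y R^3 w & x = w)).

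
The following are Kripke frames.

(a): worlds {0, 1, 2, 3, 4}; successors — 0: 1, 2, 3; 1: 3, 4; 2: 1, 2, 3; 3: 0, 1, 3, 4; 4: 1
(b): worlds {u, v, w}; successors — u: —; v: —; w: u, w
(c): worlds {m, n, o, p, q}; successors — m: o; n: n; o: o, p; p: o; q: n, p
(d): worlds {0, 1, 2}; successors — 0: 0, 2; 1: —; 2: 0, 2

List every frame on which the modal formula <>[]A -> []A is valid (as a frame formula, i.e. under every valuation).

(d)

The schema corresponds to the Euclidean property: forall x forall y forall z (Rxy & Rxz -> Ryz).
(a): fails — R01 and R02 but not R12.
(b): fails — Rwu and Rww but not Ruw.
(c): fails — Rop and Rop but not Rpp.
(d): holds.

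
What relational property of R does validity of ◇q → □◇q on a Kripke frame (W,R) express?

the Euclidean property

Suppose ◇q→□◇q is valid. Take Rxy, Rxz and set V(q)={y}. Then ◇q at x, so □◇q at x, so ◇q at z, so some w with Rzw has q; w=y, i.e. Rzy. By symmetry of the argument, Ryz.
The converse is a direct semantic check.
Frame condition: ∀x ∀y ∀z (Rxy ∧ Rxz → Ryz).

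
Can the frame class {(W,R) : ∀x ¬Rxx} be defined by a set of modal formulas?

Modal frame validity is preserved under surjective bounded morphisms.
The 2-cycle (worlds a,b with a→b→a) is irreflexive, and the map sending every world to a single reflexive point • is a surjective bounded morphism (forth: every edge maps to (•,•); back: every world has a successor). So any modal formula valid on the 2-cycle is also valid on the reflexive point, which is not irreflexive.
Hence irreflexivity is not modally definable.

Not modally definable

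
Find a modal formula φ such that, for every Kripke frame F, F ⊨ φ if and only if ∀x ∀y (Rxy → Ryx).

A defining formula is ψ → □◇ψ (the B axiom).
Suppose ψ→□◇ψ is valid. Take Rxy and set V(ψ)={x}. Then ψ at x, so □◇ψ at x, so ◇ψ at y, so some z with Ryz has ψ; z=x, i.e. Ryx.

ψ → □◇ψ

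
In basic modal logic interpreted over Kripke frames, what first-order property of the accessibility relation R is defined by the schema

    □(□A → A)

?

This is the T□ axiom.
Its frame correspondent is shift-reflexivity — ∀x ∀y (Rxy → Ryy).

shift-reflexivity: ∀x ∀y (Rxy → Ryy)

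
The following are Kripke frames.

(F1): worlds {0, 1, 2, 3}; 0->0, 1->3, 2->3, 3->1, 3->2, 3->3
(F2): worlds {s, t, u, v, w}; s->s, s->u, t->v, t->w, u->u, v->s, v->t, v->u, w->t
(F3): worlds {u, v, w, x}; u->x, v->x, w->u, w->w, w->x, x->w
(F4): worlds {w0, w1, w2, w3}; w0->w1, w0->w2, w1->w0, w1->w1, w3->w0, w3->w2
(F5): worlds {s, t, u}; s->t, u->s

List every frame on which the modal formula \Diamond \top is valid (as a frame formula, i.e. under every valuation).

This is the axiom for seriality; its first-order frame correspondent is \forall x \exists y Rxy.
(F1): condition met.
(F2): condition met.
(F3): condition met.
(F4): fails — world w2 has no successor.
(F5): fails — world t has no successor.

(F1), (F2), (F3)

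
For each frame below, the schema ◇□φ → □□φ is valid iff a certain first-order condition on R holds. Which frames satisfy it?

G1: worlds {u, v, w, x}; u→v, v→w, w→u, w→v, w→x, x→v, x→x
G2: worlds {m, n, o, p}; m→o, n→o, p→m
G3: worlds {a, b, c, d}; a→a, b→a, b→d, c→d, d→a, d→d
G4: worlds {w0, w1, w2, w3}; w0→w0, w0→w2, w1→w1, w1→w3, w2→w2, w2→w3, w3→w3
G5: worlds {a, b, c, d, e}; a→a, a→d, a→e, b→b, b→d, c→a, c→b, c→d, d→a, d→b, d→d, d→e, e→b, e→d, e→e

The schema corresponds to a generalized confluence (Geach) condition: ∀x ∀y ∀z ((xRy ∧ xR²z) → ∃w (yRw ∧ z = w)).
G1: fails — wRu, wR²w but no t with uRt and w=t.
G2: holds.
G3: fails — bRa, bR²d but no w with aRw and d=w.
G4: fails — w0Rw0, w0R²w3 but no w with w0Rw and w3=w.
G5: fails — aRa, aR²b but no w with aRw and b=w.
Valid on: G2.

G2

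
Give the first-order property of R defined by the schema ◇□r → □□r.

∀x ∀y ∀z ((xRy ∧ xR²z) → ∃w (yRw ∧ z = w))

This is a Sahlqvist (Geach-type) schema ◇^1□^1r → □^2◇^0r.
First-order correspondent: ∀x ∀y ∀z ((xRy ∧ xR²z) → ∃w (yRw ∧ z = w)).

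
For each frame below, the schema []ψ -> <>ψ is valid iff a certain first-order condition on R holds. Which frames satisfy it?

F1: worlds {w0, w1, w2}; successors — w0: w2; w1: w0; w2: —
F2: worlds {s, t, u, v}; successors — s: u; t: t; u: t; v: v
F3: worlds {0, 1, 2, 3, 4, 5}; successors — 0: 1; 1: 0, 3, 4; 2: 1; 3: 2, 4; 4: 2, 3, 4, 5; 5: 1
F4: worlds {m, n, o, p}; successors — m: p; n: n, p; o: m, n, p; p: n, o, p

This is the axiom for seriality; its first-order frame correspondent is forall x exists y Rxy.
F1: fails — world w2 has no successor.
F2: ✓.
F3: ✓.
F4: ✓.

F2, F3, F4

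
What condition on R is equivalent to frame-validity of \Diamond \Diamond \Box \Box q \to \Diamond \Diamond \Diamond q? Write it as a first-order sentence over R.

This is a Sahlqvist (Geach-type) schema ◇^2□^2q → □^0◇^3q.
Minimal-valuation argument: fix x; take any y with xR^2y and any z with xR^0z. Set V(q) to the set of worlds R-reachable from y in exactly 2 steps. Then □^2q holds at y, so the antecedent holds at x; validity forces ◇^3q at z, giving a w with zR^3w and yR^2w.
First-order correspondent: \forall x \forall y (x R^2 y \to \exists w (y R^2 w \wedge x R^3 w)).

\forall x \forall y (x R^2 y \to \exists w (y R^2 w \wedge x R^3 w))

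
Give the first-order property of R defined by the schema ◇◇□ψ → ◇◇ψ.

∀x ∀y (xR²y → ∃w (yRw ∧ xR²w))

This is a Sahlqvist (Geach-type) schema ◇^2□^1ψ → □^0◇^2ψ.
Minimal-valuation argument: fix x; take any y with xR^2y and any z with xR^0z. Set V(ψ) to the set of worlds R-reachable from y in exactly 1 step. Then □^1ψ holds at y, so the antecedent holds at x; validity forces ◇^2ψ at z, giving a w with zR^2w and yR^1w.
First-order correspondent: ∀x ∀y (xR²y → ∃w (yRw ∧ xR²w)).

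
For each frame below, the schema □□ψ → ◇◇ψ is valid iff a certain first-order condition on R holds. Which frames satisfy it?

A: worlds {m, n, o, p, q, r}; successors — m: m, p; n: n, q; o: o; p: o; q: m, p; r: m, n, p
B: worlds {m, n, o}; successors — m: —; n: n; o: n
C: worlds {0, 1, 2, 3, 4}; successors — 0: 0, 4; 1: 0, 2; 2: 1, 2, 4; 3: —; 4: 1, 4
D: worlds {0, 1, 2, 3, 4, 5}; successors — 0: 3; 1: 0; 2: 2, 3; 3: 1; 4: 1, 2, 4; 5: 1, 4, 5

A, D

Frame correspondent (Sahlqvist): ∀x ∃w (xR²w ∧ xR²w) — i.e. a generalized confluence (Geach) condition.
A: satisfies the condition.
B: fails — at m but no w with mR²w and mR²w.
C: fails — at 3 but no w with 3R²w and 3R²w.
D: satisfies the condition.
Valid on: A, D.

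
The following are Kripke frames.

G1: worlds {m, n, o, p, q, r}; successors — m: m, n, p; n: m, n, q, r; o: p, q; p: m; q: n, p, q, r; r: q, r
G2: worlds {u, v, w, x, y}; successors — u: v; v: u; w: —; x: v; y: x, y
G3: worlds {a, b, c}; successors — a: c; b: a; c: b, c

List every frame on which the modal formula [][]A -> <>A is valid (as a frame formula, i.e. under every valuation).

The schema corresponds to a generalized confluence (Geach) condition: forall x exists w (x R^2 w & xRw).
G1: ✓.
G2: fails — at u but no t with uR²t and uRt.
G3: fails — at b but no w with bR²w and bRw.
Valid on: G1.

G1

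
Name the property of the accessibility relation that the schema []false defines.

emptiness of R

□⊥ is valid iff no world has any successor (otherwise □⊥ fails at any world with one).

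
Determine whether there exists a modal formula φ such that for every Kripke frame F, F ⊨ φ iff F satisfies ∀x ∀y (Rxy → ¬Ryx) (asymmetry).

Any modally definable frame class is closed under surjective bounded morphisms.
The 3-cycle (worlds w0,w1,w2 with w0→w1→w2→w0) is asymmetric. Mapping every world to a single reflexive point • is a surjective bounded morphism, and the reflexive point is not asymmetric (R•• but asymmetry requires ¬R••).
So no modal formula (or set of formulas) defines exactly the asymmetric frames.

Not modally definable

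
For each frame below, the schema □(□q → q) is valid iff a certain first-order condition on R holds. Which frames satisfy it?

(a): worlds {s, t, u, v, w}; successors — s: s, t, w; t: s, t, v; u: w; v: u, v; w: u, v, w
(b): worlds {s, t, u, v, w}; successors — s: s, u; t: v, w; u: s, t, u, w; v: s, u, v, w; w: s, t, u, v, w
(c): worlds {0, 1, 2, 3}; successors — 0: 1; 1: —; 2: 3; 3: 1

none

This is the axiom for shift-reflexivity; its first-order frame correspondent is ∀x ∀y (Rxy → Ryy).
(a): fails — Rwu but not Ruu.
(b): fails — Rwt but not Rtt.
(c): fails — R01 but not R11.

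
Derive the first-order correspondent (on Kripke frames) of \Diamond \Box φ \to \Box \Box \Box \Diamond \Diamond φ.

\forall x \forall y \forall z ((xRy \wedge x R^3 z) \to \exists w (yRw \wedge z R^2 w))

This is a Sahlqvist (Geach-type) schema ◇^1□^1φ → □^3◇^2φ.
Minimal-valuation argument: fix x; take any y with xR^1y and any z with xR^3z. Set V(φ) to the set of worlds R-reachable from y in exactly 1 step. Then □^1φ holds at y, so the antecedent holds at x; validity forces ◇^2φ at z, giving a w with zR^2w and yR^1w.
First-order correspondent: \forall x \forall y \forall z ((xRy \wedge x R^3 z) \to \exists w (yRw \wedge z R^2 w)).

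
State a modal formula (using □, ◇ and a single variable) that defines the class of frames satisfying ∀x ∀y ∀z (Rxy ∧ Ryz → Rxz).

A defining formula is □s → □□s (the 4 axiom).

□s → □□s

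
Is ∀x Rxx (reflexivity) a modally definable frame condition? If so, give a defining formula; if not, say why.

Yes: it is reflexivity, defined by the T schema □q → q.
Suppose □q→q is valid. At any x set V(q)={w : Rxw}. Then □q holds at x, so q holds at x, i.e. Rxx.

Definable; □q → q defines it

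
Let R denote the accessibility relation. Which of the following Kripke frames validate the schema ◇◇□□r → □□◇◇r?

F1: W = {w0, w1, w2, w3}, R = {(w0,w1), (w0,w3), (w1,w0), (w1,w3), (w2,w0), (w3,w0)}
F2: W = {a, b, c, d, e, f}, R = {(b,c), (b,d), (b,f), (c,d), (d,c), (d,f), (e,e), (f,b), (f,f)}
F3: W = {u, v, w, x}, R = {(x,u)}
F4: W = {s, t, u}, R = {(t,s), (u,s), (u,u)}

F1, F2, F3

Frame correspondent (Sahlqvist): ∀x ∀y ∀z ((xR²y ∧ xR²z) → ∃w (yR²w ∧ zR²w)) — i.e. a generalized confluence (Geach) condition.
F1: condition met.
F2: condition met.
F3: condition met.
F4: fails — uR²s, uR²s but no w with sR²w and sR²w.
Valid on: F1, F2, F3.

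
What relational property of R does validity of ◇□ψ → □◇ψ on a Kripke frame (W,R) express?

Suppose ◇□ψ→□◇ψ is valid. Take Rxy, Rxz and set V(ψ)={w : Ryw}. Then □ψ at y so ◇□ψ at x, so □◇ψ at x, so ◇ψ at z, giving w with Rzw and Ryw.

convergence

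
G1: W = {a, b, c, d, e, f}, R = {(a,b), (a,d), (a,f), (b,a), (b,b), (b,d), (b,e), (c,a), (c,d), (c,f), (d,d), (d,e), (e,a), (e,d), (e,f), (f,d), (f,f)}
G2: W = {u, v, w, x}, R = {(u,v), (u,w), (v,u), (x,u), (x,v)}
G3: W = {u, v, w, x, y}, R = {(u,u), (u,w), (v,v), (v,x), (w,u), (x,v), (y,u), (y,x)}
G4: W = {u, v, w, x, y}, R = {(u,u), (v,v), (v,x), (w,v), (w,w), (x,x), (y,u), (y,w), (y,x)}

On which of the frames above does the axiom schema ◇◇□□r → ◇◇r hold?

This is the axiom for a generalized confluence (Geach) condition; its first-order frame correspondent is ∀x ∀y (xR²y → ∃w (yR²w ∧ xR²w)).
G1: condition met.
G2: fails — vR²w but no t with wR²t and vR²t.
G3: condition met.
G4: condition met.
Valid on: G1, G3, G4.

G1, G3, G4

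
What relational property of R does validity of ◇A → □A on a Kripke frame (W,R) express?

This is the CD axiom.
It corresponds to partial functionality: ∀x ∀y ∀z (Rxy ∧ Rxz → y = z).

Partial functionality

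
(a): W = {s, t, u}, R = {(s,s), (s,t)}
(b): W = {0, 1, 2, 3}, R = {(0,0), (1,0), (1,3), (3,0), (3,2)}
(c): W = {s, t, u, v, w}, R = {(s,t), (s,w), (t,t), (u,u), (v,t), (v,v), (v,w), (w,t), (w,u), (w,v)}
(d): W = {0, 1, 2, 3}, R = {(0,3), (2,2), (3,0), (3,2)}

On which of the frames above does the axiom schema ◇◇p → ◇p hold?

(a)

This is the axiom for a generalized confluence (Geach) condition; its first-order frame correspondent is ∀x ∀y (xR²y → ∃w (y = w ∧ xRw)).
(a): holds.
(b): fails — 1R²2 but no w with 2=w and 1Rw.
(c): fails — sR²u but no w* with u=w* and sRw*.
(d): fails — 0R²0 but no w with 0=w and 0Rw.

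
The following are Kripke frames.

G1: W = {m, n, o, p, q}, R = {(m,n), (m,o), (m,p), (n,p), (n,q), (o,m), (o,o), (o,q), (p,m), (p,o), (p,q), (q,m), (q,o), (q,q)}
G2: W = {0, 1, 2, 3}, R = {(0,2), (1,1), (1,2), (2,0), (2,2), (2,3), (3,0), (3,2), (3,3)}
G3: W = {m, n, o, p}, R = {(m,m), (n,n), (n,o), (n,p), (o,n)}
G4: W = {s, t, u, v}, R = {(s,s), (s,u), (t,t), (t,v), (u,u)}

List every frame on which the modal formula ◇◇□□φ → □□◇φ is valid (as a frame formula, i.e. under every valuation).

G1, G2

Frame correspondent (Sahlqvist): ∀x ∀y ∀z ((xR²y ∧ xR²z) → ∃w (yR²w ∧ zRw)) — i.e. a generalized confluence (Geach) condition.
G1: satisfies the condition.
G2: satisfies the condition.
G3: fails — nR²n, nR²p but no w with nR²w and pRw.
G4: fails — tR²t, tR²v but no w with tR²w and vRw.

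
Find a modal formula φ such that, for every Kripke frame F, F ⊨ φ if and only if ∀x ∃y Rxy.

□r → ◇r

This is seriality; the standard corresponding axiom is D: □r → ◇r.
Suppose □r→◇r is valid. At any x set V(r)=W. Then □r at x, so ◇r at x, so x has a successor.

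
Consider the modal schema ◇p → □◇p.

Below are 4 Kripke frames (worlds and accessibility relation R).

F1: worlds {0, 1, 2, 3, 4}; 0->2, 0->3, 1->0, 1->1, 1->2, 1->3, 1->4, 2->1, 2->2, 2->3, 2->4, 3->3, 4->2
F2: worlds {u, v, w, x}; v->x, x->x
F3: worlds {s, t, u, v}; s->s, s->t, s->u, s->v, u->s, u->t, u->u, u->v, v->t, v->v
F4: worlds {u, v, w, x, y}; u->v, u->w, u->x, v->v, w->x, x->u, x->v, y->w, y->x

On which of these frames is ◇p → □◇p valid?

F2

This is the axiom for the Euclidean property; its first-order frame correspondent is ∀x ∀y ∀z (Rxy ∧ Rxz → Ryz).
F1: fails — R03 and R02 but not R32.
F2: satisfies the condition.
F3: fails — Rsv and Rsu but not Rvu.
F4: fails — Ruv and Ruw but not Rvw.
Valid on: F2.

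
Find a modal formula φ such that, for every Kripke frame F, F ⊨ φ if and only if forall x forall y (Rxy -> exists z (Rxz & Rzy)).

The condition is density. The C4 schema □□p → □p defines it.
Suppose □□p→□p is valid. Take Rxy and set V(p)={w : xR²w}. Then □□p at x, so □p at x, so p at y, i.e. ∃z(Rxz∧Rzy).

□□p → □p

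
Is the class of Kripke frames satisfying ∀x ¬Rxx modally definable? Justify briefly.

Modal frame validity is preserved under surjective bounded morphisms.
The 5-cycle (worlds w0,w1,w2,w3,w4 with w0→w1→w2→w3→w4→w0) is irreflexive, and the map sending every world to a single reflexive point • is a surjective bounded morphism (forth: every edge maps to (•,•); back: every world has a successor). So any modal formula valid on the 5-cycle is also valid on the reflexive point, which is not irreflexive.
Hence irreflexivity is not modally definable.

Not definable by any modal formula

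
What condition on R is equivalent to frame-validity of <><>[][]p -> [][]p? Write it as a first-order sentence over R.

This is a Sahlqvist (Geach-type) schema ◇^2□^2p → □^2◇^0p.
Minimal-valuation argument: fix x; take any y with xR^2y and any z with xR^2z. Set V(p) to the set of worlds R-reachable from y in exactly 2 steps. Then □^2p holds at y, so the antecedent holds at x; validity forces ◇^0p at z, giving a w with zR^0w and yR^2w.
First-order correspondent: forall x forall y forall z ((x R^2 y & x R^2 z) -> exists w (y R^2 w & z = w)).

forall x forall y forall z ((x R^2 y & x R^2 z) -> exists w (y R^2 w & z = w))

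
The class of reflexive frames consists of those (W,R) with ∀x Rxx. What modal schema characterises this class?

□ψ → ψ

This is reflexivity; the standard corresponding axiom is T: □ψ → ψ.
Suppose □ψ→ψ is valid. At any x set V(ψ)={w : Rxw}. Then □ψ holds at x, so ψ holds at x, i.e. Rxx.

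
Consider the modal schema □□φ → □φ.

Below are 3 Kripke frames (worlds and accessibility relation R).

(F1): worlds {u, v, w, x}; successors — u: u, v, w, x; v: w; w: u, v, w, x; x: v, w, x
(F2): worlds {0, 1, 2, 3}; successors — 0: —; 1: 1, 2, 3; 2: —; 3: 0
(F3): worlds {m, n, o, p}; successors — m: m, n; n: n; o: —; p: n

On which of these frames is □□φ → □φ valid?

The schema corresponds to density: ∀x ∀y (Rxy → ∃z (Rxz ∧ Rzy)).
(F1): ✓.
(F2): fails — R30 but no z with R3z and Rz0.
(F3): ✓.

(F1), (F3)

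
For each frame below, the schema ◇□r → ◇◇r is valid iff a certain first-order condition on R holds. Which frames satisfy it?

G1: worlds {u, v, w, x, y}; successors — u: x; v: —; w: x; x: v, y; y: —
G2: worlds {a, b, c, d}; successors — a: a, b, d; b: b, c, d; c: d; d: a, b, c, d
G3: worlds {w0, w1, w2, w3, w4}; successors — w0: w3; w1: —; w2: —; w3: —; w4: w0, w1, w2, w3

The schema corresponds to a generalized confluence (Geach) condition: ∀x ∀y (xRy → ∃w (yRw ∧ xR²w)).
G1: fails — xRv but no t with vRt and xR²t.
G2: holds.
G3: fails — w0Rw3 but no w with w3Rw and w0R²w.
Valid on: G2.

G2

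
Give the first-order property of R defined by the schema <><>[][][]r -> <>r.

This is a Sahlqvist (Geach-type) schema ◇^2□^3r → □^0◇^1r.
First-order correspondent: forall x forall y (x R^2 y -> exists w (y R^3 w & xRw)).

forall x forall y (x R^2 y -> exists w (y R^3 w & xRw))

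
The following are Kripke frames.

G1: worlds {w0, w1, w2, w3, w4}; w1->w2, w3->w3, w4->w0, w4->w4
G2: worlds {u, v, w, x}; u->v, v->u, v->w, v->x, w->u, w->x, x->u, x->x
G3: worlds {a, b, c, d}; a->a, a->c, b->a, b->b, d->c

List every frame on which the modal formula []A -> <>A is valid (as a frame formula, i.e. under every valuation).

G2

This is the axiom for seriality; its first-order frame correspondent is forall x exists y Rxy.
G1: fails — world w0 has no successor.
G2: satisfies the condition.
G3: fails — world c has no successor.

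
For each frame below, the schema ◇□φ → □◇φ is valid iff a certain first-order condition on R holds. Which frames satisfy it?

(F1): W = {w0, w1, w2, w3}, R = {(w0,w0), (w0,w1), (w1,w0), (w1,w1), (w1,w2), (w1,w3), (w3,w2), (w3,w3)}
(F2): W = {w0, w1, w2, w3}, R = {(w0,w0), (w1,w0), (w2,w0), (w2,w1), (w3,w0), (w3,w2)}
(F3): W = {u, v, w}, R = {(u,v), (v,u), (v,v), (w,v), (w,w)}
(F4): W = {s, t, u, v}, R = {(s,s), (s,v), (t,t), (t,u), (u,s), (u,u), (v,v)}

Frame correspondent (Sahlqvist): ∀x ∀y ∀z (Rxy ∧ Rxz → ∃w (Ryw ∧ Rzw)) — i.e. convergence.
(F1): fails — Rw1w2 and Rw1w2 but w2 and w2 have no common successor.
(F2): satisfies the condition.
(F3): satisfies the condition.
(F4): satisfies the condition.

(F2), (F3), (F4)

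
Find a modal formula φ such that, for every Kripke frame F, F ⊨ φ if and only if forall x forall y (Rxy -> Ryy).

□(□q → q)

The condition is shift-reflexivity. The T□ schema □(□q → q) defines it.
Suppose □(□q→q) is valid. Take Rxy and set V(q)={w : Ryw}. Then at y, □q holds; since □(□q→q) at x, □q→q at y, so q at y, i.e. Ryy.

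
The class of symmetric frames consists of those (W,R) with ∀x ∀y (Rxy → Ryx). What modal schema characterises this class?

r → □◇r

A defining formula is r → □◇r (the B axiom).
Suppose r→□◇r is valid. Take Rxy and set V(r)={x}. Then r at x, so □◇r at x, so ◇r at y, so some z with Ryz has r; z=x, i.e. Ryx.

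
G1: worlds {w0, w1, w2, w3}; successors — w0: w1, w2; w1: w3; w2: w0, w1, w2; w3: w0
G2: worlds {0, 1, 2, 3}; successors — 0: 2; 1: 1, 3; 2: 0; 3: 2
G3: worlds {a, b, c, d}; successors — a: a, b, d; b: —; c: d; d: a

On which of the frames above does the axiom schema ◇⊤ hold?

G1, G2

Frame correspondent (Sahlqvist): ∀x ∃y Rxy — i.e. seriality.
G1: ✓.
G2: ✓.
G3: fails — world b has no successor.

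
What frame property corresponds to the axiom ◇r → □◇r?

the Euclidean property: ∀x ∀y ∀z (Rxy ∧ Rxz → Ryz)

Suppose ◇r→□◇r is valid. Take Rxy, Rxz and set V(r)={y}. Then ◇r at x, so □◇r at x, so ◇r at z, so some w with Rzw has r; w=y, i.e. Rzy. By symmetry of the argument, Ryz.
Conversely, on a frame with the Euclidean property the schema holds at every world under every valuation.
Frame condition: ∀x ∀y ∀z (Rxy ∧ Rxz → Ryz).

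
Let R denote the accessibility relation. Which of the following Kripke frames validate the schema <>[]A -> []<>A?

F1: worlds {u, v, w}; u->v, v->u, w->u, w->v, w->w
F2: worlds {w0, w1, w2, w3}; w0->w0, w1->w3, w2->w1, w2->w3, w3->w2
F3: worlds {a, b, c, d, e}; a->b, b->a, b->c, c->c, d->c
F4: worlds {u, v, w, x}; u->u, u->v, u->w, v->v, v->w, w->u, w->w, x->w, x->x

Frame correspondent (Sahlqvist): forall x forall y forall z (Rxy & Rxz -> exists w (Ryw & Rzw)) — i.e. convergence.
F1: fails — Rwu and Rwv but u and v have no common successor.
F2: fails — Rw2w1 and Rw2w3 but w1 and w3 have no common successor.
F3: fails — Rbc and Rba but c and a have no common successor.
F4: ✓.

F4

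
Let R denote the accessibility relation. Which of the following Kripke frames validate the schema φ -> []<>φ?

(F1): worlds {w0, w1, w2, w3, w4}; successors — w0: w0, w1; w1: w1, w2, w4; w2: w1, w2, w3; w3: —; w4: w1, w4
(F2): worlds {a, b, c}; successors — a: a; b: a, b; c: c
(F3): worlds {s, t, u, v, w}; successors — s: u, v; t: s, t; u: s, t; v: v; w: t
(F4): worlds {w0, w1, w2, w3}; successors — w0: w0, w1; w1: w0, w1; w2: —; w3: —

(F4)

The schema corresponds to symmetry: forall x forall y (Rxy -> Ryx).
(F1): fails — Rw0w1 but not Rw1w0.
(F2): fails — Rba but not Rab.
(F3): fails — Rwt but not Rtw.
(F4): holds.
Valid on: (F4).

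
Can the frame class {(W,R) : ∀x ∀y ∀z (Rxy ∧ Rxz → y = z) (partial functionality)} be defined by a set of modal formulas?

This is a Sahlqvist condition; the CD axiom ◇p → □p defines it.

Definable; ◇p → □p defines it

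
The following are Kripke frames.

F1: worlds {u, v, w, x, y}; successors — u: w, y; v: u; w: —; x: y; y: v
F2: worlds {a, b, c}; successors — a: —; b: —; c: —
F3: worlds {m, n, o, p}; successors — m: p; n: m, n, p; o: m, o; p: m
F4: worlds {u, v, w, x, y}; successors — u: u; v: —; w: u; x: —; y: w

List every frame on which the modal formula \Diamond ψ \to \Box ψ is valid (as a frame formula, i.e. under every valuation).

The schema corresponds to partial functionality: \forall x \forall y \forall z (Rxy \wedge Rxz \to y = z).
F1: fails — u sees both w and y.
F2: satisfies the condition.
F3: fails — n sees both m and n.
F4: satisfies the condition.

F2, F4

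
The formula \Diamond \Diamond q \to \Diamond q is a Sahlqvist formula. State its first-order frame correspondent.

This is frame-equivalent to □q → □□q (substitute ¬q for q and contrapose).
Suppose □q→□□q is valid. Take Rxy, Ryz and set V(q)={w : Rxw}. Then □q at x, so □□q at x, so □q at y, so q at z, i.e. Rxz.
Conversely, any frame satisfying \forall x \forall y \forall z (Rxy \wedge Ryz \to Rxz) validates the schema.
So the correspondent is transitivity.

Transitivity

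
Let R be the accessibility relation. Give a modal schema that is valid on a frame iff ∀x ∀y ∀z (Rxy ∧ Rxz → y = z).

◇p → □p

The condition is partial functionality. The CD schema ◇p → □p defines it.
Suppose ◇p→□p is valid. Take Rxy, Rxz and set V(p)={y}. Then ◇p at x, so □p at x, so p at z, i.e. z=y.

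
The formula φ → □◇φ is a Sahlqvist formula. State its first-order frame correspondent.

Suppose φ→□◇φ is valid. Take Rxy and set V(φ)={x}. Then φ at x, so □◇φ at x, so ◇φ at y, so some z with Ryz has φ; z=x, i.e. Ryx.

symmetry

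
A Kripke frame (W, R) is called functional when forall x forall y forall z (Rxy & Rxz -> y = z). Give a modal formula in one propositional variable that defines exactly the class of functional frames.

◇q → □q

This is partial functionality; the standard corresponding axiom is CD: ◇q → □q.
Suppose ◇q→□q is valid. Take Rxy, Rxz and set V(q)={y}. Then ◇q at x, so □q at x, so q at z, i.e. z=y.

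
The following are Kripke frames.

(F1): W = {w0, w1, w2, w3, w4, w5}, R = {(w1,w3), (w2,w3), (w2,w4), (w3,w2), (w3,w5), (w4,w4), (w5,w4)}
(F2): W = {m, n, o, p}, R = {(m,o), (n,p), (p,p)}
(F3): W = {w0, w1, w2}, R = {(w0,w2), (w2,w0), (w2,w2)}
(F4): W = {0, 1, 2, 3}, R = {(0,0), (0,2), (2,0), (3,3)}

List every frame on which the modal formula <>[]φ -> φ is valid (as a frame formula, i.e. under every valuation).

The schema corresponds to symmetry: forall x forall y (Rxy -> Ryx).
(F1): fails — Rw2w4 but not Rw4w2.
(F2): fails — Rnp but not Rpn.
(F3): satisfies the condition.
(F4): satisfies the condition.
Valid on: (F3), (F4).

(F3), (F4)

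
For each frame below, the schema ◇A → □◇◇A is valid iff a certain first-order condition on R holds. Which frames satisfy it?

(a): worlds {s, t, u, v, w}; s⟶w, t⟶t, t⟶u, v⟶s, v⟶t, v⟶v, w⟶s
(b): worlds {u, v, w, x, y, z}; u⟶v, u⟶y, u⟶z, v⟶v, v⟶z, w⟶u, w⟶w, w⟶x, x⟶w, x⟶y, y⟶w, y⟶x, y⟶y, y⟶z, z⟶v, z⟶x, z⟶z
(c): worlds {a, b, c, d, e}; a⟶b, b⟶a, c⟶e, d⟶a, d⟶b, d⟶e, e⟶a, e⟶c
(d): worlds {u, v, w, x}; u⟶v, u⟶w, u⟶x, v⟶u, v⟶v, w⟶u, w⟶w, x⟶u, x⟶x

(d)

Frame correspondent (Sahlqvist): ∀x ∀y ∀z ((xRy ∧ xRz) → ∃w (y = w ∧ zR²w)) — i.e. a generalized confluence (Geach) condition.
(a): fails — tRt, tRu but no w* with t=w* and uR²w*.
(b): fails — uRy, uRv but no t with y=t and vR²t.
(c): fails — dRa, dRb but no w with a=w and bR²w.
(d): ✓.
Valid on: (d).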